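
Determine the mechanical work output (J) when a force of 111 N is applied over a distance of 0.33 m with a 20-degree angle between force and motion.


W = F * d * cos(theta)
theta = 20 deg = 0.3491 rad
cos(theta) = 0.9397
W = 111 * 0.33 * 0.9397
W = 34.4209


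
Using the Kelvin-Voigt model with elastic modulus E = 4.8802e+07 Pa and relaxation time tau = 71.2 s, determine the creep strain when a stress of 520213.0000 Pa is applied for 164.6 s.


epsilon(t) = (sigma/E) * (1 - exp(-t/tau))
sigma/E = 520213.0000 / 4.8802e+07 = 0.0107
exp(-t/tau) = exp(-164.6 / 71.2) = 0.0991
epsilon = 0.0107 * (1 - 0.0991)
epsilon = 0.0096


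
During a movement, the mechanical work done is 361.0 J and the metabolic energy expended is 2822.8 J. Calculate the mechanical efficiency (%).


eta = (W_mech / E_meta) * 100
eta = (361.0 / 2822.8) * 100
ratio = 0.1279
eta = 12.7887


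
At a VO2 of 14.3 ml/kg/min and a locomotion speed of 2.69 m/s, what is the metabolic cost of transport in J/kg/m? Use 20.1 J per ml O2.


Power per kg = VO2 * 20.1 / 60
Power per kg = 14.3 * 20.1 / 60 = 4.7905 W/kg
Cost = power_per_kg / speed
Cost = 4.7905 / 2.69
Cost = 1.7809


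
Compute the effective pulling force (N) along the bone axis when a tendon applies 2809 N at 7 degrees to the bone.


F_eff = F_tendon * cos(theta)
theta = 7 deg = 0.1222 rad
cos(theta) = 0.9925
F_eff = 2809 * 0.9925
F_eff = 2788.0621


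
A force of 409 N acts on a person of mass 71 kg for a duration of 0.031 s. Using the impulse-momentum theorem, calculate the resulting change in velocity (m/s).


J = F * dt = 409 * 0.031 = 12.6790 N*s
delta_v = J / m
delta_v = 12.6790 / 71
delta_v = 0.1786


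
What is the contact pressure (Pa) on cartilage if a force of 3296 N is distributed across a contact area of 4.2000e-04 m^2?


P = F / A
P = 3296 / 4.2000e-04
P = 7.8476e+06


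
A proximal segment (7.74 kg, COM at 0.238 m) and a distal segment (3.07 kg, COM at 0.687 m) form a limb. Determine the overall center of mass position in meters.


COM = (m1*x1 + m2*x2) / (m1 + m2)
COM = (7.74*0.238 + 3.07*0.687) / (7.74 + 3.07)
Numerator = 3.9512
Denominator = 10.8100
COM = 0.3655


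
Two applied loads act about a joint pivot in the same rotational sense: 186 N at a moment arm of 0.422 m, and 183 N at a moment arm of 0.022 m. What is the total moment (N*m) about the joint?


M = F1 * d1 + F2 * d2
M = 186 * 0.422 + 183 * 0.022
M = 78.4920 + 4.0260
M = 82.5180


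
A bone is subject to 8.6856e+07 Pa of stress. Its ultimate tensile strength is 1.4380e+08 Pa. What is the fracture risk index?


FRI = applied / ultimate
FRI = 8.6856e+07 / 1.4380e+08
FRI = 0.6040


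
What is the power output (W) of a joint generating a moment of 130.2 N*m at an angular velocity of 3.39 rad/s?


P = M * omega
P = 130.2 * 3.39
P = 441.3780


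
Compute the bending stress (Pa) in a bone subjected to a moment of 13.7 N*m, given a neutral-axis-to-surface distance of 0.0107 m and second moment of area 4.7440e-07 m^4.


sigma = M * c / I
sigma = 13.7 * 0.0107 / 4.7440e-07
M * c = 0.1466
sigma = 309000.8432


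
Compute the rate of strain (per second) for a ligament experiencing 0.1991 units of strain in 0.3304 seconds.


strain_rate = delta_strain / delta_t
strain_rate = 0.1991 / 0.3304
strain_rate = 0.6026


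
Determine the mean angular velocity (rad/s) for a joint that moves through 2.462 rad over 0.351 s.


omega = delta_theta / delta_t
omega = 2.462 / 0.351
omega = 7.0142


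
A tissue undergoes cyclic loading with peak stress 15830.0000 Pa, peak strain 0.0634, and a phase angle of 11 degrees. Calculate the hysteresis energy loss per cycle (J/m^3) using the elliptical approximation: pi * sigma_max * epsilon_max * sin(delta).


E_loss = pi * sigma_max * epsilon_max * sin(delta)
delta = 11 deg = 0.1920 rad
sin(delta) = 0.1908
E_loss = pi * 15830.0000 * 0.0634 * 0.1908
E_loss = 601.6153


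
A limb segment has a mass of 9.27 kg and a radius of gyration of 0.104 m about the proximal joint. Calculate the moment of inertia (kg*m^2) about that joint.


I = m * k^2
I = 9.27 * 0.104^2
k^2 = 0.0108
I = 0.1003


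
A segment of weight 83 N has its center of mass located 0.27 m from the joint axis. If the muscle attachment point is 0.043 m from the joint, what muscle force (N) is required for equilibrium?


F_muscle = W * d_load / d_muscle
F_muscle = 83 * 0.27 / 0.043
Numerator = 22.4100
F_muscle = 521.1628


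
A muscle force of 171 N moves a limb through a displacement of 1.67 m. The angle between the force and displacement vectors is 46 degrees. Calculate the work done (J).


W = F * d * cos(theta)
theta = 46 deg = 0.8029 rad
cos(theta) = 0.6947
W = 171 * 1.67 * 0.6947
W = 198.3736


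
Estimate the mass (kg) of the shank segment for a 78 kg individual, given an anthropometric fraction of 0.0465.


m_segment = body_mass * fraction
m_segment = 78 * 0.0465
m_segment = 3.6270


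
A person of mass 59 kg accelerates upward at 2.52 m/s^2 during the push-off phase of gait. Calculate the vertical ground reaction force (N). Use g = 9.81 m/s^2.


GRF = m * (g + a)
GRF = 59 * (9.81 + 2.52)
GRF = 59 * 12.3300
GRF = 727.4700


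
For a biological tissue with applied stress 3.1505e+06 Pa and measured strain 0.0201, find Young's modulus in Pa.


E = stress / strain
E = 3.1505e+06 / 0.0201
E = 1.5674e+08


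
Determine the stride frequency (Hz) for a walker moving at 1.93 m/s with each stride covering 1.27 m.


f = v / stride_length
f = 1.93 / 1.27
f = 1.5197


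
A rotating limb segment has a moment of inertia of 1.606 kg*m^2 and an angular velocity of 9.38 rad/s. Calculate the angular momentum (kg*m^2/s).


L = I * omega
L = 1.606 * 9.38
L = 15.0643


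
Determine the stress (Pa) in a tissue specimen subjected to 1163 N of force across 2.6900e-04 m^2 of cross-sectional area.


stress = F / A
stress = 1163 / 2.6900e-04
stress = 4.3234e+06


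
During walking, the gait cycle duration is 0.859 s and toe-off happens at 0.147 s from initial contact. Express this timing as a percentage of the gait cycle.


pct = (event_time / cycle_time) * 100
pct = (0.147 / 0.859) * 100
ratio = 0.1711
pct = 17.1129


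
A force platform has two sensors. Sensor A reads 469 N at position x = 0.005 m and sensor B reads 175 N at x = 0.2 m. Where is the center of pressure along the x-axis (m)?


COP_x = (F1*x1 + F2*x2) / (F1 + F2)
COP_x = (469*0.005 + 175*0.2) / (469 + 175)
Numerator = 37.3450
Denominator = 644
COP_x = 0.0580


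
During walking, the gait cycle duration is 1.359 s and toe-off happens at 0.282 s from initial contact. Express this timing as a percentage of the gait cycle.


pct = (event_time / cycle_time) * 100
pct = (0.282 / 1.359) * 100
ratio = 0.2075
pct = 20.7506


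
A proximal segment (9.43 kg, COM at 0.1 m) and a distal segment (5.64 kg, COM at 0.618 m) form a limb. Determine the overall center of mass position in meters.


COM = (m1*x1 + m2*x2) / (m1 + m2)
COM = (9.43*0.1 + 5.64*0.618) / (9.43 + 5.64)
Numerator = 4.4285
Denominator = 15.0700
COM = 0.2939


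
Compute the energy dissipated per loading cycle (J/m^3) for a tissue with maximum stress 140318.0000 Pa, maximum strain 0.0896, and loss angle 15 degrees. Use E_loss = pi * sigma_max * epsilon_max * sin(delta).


E_loss = pi * sigma_max * epsilon_max * sin(delta)
delta = 15 deg = 0.2618 rad
sin(delta) = 0.2588
E_loss = pi * 140318.0000 * 0.0896 * 0.2588
E_loss = 10222.7443


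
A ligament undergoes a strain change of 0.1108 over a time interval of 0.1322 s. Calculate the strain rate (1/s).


strain_rate = delta_strain / delta_t
strain_rate = 0.1108 / 0.1322
strain_rate = 0.8381


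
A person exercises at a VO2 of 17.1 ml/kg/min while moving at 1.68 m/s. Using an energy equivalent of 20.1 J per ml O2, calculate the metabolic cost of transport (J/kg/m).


Power per kg = VO2 * 20.1 / 60
Power per kg = 17.1 * 20.1 / 60 = 5.7285 W/kg
Cost = power_per_kg / speed
Cost = 5.7285 / 1.68
Cost = 3.4098


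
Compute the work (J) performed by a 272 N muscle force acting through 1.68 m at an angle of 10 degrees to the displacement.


W = F * d * cos(theta)
theta = 10 deg = 0.1745 rad
cos(theta) = 0.9848
W = 272 * 1.68 * 0.9848
W = 450.0178


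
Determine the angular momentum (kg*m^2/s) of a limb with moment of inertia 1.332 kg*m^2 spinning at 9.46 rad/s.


L = I * omega
L = 1.332 * 9.46
L = 12.6007


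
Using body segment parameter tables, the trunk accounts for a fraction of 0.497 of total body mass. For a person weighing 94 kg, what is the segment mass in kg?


m_segment = body_mass * fraction
m_segment = 94 * 0.497
m_segment = 46.7180


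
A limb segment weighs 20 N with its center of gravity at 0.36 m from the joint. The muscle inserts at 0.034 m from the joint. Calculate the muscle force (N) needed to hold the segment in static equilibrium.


F_muscle = W * d_load / d_muscle
F_muscle = 20 * 0.36 / 0.034
Numerator = 7.2000
F_muscle = 211.7647


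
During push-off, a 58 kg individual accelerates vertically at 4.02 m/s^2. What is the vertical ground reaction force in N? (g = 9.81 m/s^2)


GRF = m * (g + a)
GRF = 58 * (9.81 + 4.02)
GRF = 58 * 13.8300
GRF = 802.1400


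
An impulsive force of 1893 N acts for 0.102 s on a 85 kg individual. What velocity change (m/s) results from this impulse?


J = F * dt = 1893 * 0.102 = 193.0860 N*s
delta_v = J / m
delta_v = 193.0860 / 85
delta_v = 2.2716


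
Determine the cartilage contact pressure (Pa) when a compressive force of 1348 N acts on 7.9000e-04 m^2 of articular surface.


P = F / A
P = 1348 / 7.9000e-04
P = 1.7063e+06


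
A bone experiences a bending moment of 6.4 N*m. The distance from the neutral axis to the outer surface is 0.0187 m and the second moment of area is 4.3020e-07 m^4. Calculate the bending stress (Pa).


sigma = M * c / I
sigma = 6.4 * 0.0187 / 4.3020e-07
M * c = 0.1197
sigma = 278196.1878


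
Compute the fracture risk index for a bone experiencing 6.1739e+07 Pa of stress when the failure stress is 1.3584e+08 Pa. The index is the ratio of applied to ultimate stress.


FRI = applied / ultimate
FRI = 6.1739e+07 / 1.3584e+08
FRI = 0.4545


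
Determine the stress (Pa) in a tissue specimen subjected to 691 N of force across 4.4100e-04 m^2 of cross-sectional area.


stress = F / A
stress = 691 / 4.4100e-04
stress = 1.5669e+06


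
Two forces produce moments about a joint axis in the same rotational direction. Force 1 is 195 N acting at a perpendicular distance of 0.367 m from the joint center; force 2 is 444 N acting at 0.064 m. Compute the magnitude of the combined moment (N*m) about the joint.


M = F1 * d1 + F2 * d2
M = 195 * 0.367 + 444 * 0.064
M = 71.5650 + 28.4160
M = 99.9810


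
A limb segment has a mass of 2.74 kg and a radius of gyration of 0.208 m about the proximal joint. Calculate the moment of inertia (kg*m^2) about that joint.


I = m * k^2
I = 2.74 * 0.208^2
k^2 = 0.0433
I = 0.1185


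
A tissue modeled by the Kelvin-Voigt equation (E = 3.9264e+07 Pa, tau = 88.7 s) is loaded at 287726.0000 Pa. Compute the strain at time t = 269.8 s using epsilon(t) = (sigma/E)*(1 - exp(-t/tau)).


epsilon(t) = (sigma/E) * (1 - exp(-t/tau))
sigma/E = 287726.0000 / 3.9264e+07 = 0.0073
exp(-t/tau) = exp(-269.8 / 88.7) = 0.0478
epsilon = 0.0073 * (1 - 0.0478)
epsilon = 0.0070


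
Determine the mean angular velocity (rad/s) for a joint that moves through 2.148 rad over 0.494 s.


omega = delta_theta / delta_t
omega = 2.148 / 0.494
omega = 4.3482


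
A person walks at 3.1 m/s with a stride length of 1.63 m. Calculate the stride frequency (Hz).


f = v / stride_length
f = 3.1 / 1.63
f = 1.9018


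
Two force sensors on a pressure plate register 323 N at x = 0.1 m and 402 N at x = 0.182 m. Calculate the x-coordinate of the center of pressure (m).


COP_x = (F1*x1 + F2*x2) / (F1 + F2)
COP_x = (323*0.1 + 402*0.182) / (323 + 402)
Numerator = 105.4640
Denominator = 725
COP_x = 0.1455


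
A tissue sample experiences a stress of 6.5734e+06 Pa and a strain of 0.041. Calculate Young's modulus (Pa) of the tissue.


E = stress / strain
E = 6.5734e+06 / 0.041
E = 1.6033e+08


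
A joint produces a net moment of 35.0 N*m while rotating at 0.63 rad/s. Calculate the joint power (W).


P = M * omega
P = 35.0 * 0.63
P = 22.0500


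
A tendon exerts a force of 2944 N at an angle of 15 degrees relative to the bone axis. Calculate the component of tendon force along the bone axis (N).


F_eff = F_tendon * cos(theta)
theta = 15 deg = 0.2618 rad
cos(theta) = 0.9659
F_eff = 2944 * 0.9659
F_eff = 2843.6856


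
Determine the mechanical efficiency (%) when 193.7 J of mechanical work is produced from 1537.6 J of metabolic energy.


eta = (W_mech / E_meta) * 100
eta = (193.7 / 1537.6) * 100
ratio = 0.1260
eta = 12.5976


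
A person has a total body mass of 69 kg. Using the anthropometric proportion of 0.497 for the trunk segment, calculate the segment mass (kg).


m_segment = body_mass * fraction
m_segment = 69 * 0.497
m_segment = 34.2930


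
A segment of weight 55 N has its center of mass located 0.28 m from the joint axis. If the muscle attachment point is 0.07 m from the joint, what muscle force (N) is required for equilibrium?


F_muscle = W * d_load / d_muscle
F_muscle = 55 * 0.28 / 0.07
Numerator = 15.4000
F_muscle = 220.0000


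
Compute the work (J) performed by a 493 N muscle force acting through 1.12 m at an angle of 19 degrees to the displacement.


W = F * d * cos(theta)
theta = 19 deg = 0.3316 rad
cos(theta) = 0.9455
W = 493 * 1.12 * 0.9455
W = 522.0775


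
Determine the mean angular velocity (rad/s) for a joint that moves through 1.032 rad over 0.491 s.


omega = delta_theta / delta_t
omega = 1.032 / 0.491
omega = 2.1018


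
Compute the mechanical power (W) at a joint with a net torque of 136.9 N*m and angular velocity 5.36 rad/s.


P = M * omega
P = 136.9 * 5.36
P = 733.7840


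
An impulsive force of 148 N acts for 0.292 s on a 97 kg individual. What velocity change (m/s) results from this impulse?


J = F * dt = 148 * 0.292 = 43.2160 N*s
delta_v = J / m
delta_v = 43.2160 / 97
delta_v = 0.4455


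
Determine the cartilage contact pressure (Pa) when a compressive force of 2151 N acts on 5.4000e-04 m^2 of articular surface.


P = F / A
P = 2151 / 5.4000e-04
P = 3.9833e+06


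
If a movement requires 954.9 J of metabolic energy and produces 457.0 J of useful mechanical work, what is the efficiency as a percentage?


eta = (W_mech / E_meta) * 100
eta = (457.0 / 954.9) * 100
ratio = 0.4786
eta = 47.8584


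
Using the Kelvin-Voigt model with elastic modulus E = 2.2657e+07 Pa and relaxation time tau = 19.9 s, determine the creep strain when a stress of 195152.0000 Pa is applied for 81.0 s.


epsilon(t) = (sigma/E) * (1 - exp(-t/tau))
sigma/E = 195152.0000 / 2.2657e+07 = 0.0086
exp(-t/tau) = exp(-81.0 / 19.9) = 0.0171
epsilon = 0.0086 * (1 - 0.0171)
epsilon = 0.0085


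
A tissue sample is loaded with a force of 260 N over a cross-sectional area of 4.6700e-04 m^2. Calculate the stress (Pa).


stress = F / A
stress = 260 / 4.6700e-04
stress = 556745.1820


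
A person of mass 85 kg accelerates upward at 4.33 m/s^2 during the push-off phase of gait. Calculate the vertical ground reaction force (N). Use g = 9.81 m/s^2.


GRF = m * (g + a)
GRF = 85 * (9.81 + 4.33)
GRF = 85 * 14.1400
GRF = 1201.9000


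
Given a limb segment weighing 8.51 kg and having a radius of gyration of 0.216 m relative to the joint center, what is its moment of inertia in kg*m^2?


I = m * k^2
I = 8.51 * 0.216^2
k^2 = 0.0467
I = 0.3970


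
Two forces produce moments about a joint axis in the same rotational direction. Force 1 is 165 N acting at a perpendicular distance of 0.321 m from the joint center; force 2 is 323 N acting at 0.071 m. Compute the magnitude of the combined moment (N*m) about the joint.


M = F1 * d1 + F2 * d2
M = 165 * 0.321 + 323 * 0.071
M = 52.9650 + 22.9330
M = 75.8980


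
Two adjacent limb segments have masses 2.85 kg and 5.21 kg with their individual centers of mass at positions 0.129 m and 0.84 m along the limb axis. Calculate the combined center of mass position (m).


COM = (m1*x1 + m2*x2) / (m1 + m2)
COM = (2.85*0.129 + 5.21*0.84) / (2.85 + 5.21)
Numerator = 4.7440
Denominator = 8.0600
COM = 0.5886


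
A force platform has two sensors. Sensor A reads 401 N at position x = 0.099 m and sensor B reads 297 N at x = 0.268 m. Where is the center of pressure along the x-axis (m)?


COP_x = (F1*x1 + F2*x2) / (F1 + F2)
COP_x = (401*0.099 + 297*0.268) / (401 + 297)
Numerator = 119.2950
Denominator = 698
COP_x = 0.1709


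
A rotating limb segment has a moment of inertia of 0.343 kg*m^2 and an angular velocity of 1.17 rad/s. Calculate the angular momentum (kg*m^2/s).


L = I * omega
L = 0.343 * 1.17
L = 0.4013


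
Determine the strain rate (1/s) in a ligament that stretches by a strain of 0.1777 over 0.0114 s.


strain_rate = delta_strain / delta_t
strain_rate = 0.1777 / 0.0114
strain_rate = 15.5877


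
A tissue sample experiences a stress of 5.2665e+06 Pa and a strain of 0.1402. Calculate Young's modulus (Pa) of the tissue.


E = stress / strain
E = 5.2665e+06 / 0.1402
E = 3.7564e+07


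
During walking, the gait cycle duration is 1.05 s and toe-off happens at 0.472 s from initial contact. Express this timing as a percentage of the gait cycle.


pct = (event_time / cycle_time) * 100
pct = (0.472 / 1.05) * 100
ratio = 0.4495
pct = 44.9524


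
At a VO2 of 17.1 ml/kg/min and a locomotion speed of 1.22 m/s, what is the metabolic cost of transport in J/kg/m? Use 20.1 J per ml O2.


Power per kg = VO2 * 20.1 / 60
Power per kg = 17.1 * 20.1 / 60 = 5.7285 W/kg
Cost = power_per_kg / speed
Cost = 5.7285 / 1.22
Cost = 4.6955


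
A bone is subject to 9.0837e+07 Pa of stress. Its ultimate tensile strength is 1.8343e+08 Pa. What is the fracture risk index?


FRI = applied / ultimate
FRI = 9.0837e+07 / 1.8343e+08
FRI = 0.4952


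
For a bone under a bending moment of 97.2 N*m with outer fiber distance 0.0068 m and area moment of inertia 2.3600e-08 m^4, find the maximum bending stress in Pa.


sigma = M * c / I
sigma = 97.2 * 0.0068 / 2.3600e-08
M * c = 0.6610
sigma = 2.8007e+07


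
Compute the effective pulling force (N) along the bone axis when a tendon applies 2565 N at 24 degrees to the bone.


F_eff = F_tendon * cos(theta)
theta = 24 deg = 0.4189 rad
cos(theta) = 0.9135
F_eff = 2565 * 0.9135
F_eff = 2343.2441


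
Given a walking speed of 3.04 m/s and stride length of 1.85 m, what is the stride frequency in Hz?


f = v / stride_length
f = 3.04 / 1.85
f = 1.6432


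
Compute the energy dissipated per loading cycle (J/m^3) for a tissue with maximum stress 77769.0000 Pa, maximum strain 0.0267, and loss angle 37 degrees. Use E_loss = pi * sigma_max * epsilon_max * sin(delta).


E_loss = pi * sigma_max * epsilon_max * sin(delta)
delta = 37 deg = 0.6458 rad
sin(delta) = 0.6018
E_loss = pi * 77769.0000 * 0.0267 * 0.6018
E_loss = 3925.8226


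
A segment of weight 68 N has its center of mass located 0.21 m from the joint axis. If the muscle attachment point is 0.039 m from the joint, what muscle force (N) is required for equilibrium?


F_muscle = W * d_load / d_muscle
F_muscle = 68 * 0.21 / 0.039
Numerator = 14.2800
F_muscle = 366.1538


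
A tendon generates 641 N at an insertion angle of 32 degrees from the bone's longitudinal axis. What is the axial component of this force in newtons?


F_eff = F_tendon * cos(theta)
theta = 32 deg = 0.5585 rad
cos(theta) = 0.8480
F_eff = 641 * 0.8480
F_eff = 543.5988


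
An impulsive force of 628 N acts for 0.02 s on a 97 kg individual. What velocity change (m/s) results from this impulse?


J = F * dt = 628 * 0.02 = 12.5600 N*s
delta_v = J / m
delta_v = 12.5600 / 97
delta_v = 0.1295


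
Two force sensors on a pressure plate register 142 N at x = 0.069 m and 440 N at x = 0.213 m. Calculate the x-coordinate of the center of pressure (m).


COP_x = (F1*x1 + F2*x2) / (F1 + F2)
COP_x = (142*0.069 + 440*0.213) / (142 + 440)
Numerator = 103.5180
Denominator = 582
COP_x = 0.1779


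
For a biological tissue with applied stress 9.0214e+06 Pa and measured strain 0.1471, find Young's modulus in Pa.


E = stress / strain
E = 9.0214e+06 / 0.1471
E = 6.1328e+07


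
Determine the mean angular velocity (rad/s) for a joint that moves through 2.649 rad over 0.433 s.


omega = delta_theta / delta_t
omega = 2.649 / 0.433
omega = 6.1178


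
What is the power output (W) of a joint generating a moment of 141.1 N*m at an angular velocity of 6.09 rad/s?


P = M * omega
P = 141.1 * 6.09
P = 859.2990


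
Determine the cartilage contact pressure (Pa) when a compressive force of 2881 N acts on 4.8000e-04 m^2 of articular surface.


P = F / A
P = 2881 / 4.8000e-04
P = 6.0021e+06


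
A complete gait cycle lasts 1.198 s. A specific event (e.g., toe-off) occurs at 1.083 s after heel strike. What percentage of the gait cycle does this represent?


pct = (event_time / cycle_time) * 100
pct = (1.083 / 1.198) * 100
ratio = 0.9040
pct = 90.4007


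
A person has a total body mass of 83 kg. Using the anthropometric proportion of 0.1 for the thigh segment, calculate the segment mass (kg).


m_segment = body_mass * fraction
m_segment = 83 * 0.1
m_segment = 8.3000


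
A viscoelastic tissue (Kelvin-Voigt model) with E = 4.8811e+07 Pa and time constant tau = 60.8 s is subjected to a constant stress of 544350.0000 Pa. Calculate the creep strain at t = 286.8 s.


epsilon(t) = (sigma/E) * (1 - exp(-t/tau))
sigma/E = 544350.0000 / 4.8811e+07 = 0.0112
exp(-t/tau) = exp(-286.8 / 60.8) = 0.0089
epsilon = 0.0112 * (1 - 0.0089)
epsilon = 0.0111


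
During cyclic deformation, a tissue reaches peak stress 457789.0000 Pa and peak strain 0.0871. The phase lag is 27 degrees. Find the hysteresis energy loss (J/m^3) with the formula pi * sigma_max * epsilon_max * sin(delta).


E_loss = pi * sigma_max * epsilon_max * sin(delta)
delta = 27 deg = 0.4712 rad
sin(delta) = 0.4540
E_loss = pi * 457789.0000 * 0.0871 * 0.4540
E_loss = 56869.5963


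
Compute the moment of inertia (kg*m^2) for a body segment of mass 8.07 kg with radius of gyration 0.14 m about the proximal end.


I = m * k^2
I = 8.07 * 0.14^2
k^2 = 0.0196
I = 0.1582


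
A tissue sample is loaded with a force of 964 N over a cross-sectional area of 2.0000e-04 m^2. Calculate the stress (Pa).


stress = F / A
stress = 964 / 2.0000e-04
stress = 4.8200e+06


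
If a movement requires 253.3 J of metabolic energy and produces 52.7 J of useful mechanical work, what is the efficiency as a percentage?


eta = (W_mech / E_meta) * 100
eta = (52.7 / 253.3) * 100
ratio = 0.2081
eta = 20.8054


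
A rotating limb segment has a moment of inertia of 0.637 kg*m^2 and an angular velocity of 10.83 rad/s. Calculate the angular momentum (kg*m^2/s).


L = I * omega
L = 0.637 * 10.83
L = 6.8987


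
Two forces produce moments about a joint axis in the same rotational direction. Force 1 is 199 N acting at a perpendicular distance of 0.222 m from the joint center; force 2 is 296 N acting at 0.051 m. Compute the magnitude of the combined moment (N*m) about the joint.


M = F1 * d1 + F2 * d2
M = 199 * 0.222 + 296 * 0.051
M = 44.1780 + 15.0960
M = 59.2740


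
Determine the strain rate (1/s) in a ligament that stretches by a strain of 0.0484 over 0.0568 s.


strain_rate = delta_strain / delta_t
strain_rate = 0.0484 / 0.0568
strain_rate = 0.8521


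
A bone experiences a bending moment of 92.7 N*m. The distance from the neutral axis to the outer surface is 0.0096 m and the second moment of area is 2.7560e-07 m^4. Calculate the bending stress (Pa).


sigma = M * c / I
sigma = 92.7 * 0.0096 / 2.7560e-07
M * c = 0.8899
sigma = 3.2290e+06


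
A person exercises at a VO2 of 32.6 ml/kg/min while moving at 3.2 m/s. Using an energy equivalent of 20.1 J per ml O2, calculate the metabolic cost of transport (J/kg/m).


Power per kg = VO2 * 20.1 / 60
Power per kg = 32.6 * 20.1 / 60 = 10.9210 W/kg
Cost = power_per_kg / speed
Cost = 10.9210 / 3.2
Cost = 3.4128


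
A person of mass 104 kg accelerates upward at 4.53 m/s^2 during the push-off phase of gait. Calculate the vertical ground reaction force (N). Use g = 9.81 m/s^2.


GRF = m * (g + a)
GRF = 104 * (9.81 + 4.53)
GRF = 104 * 14.3400
GRF = 1491.3600


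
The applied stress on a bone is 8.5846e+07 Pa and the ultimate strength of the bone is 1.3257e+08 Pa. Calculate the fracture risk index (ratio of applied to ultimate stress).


FRI = applied / ultimate
FRI = 8.5846e+07 / 1.3257e+08
FRI = 0.6476


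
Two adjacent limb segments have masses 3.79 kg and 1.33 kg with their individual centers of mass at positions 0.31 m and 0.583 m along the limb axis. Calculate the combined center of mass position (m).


COM = (m1*x1 + m2*x2) / (m1 + m2)
COM = (3.79*0.31 + 1.33*0.583) / (3.79 + 1.33)
Numerator = 1.9503
Denominator = 5.1200
COM = 0.3809


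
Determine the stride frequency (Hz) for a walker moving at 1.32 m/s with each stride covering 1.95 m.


f = v / stride_length
f = 1.32 / 1.95
f = 0.6769


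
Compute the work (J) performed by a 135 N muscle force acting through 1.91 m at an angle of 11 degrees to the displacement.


W = F * d * cos(theta)
theta = 11 deg = 0.1920 rad
cos(theta) = 0.9816
W = 135 * 1.91 * 0.9816
W = 253.1126


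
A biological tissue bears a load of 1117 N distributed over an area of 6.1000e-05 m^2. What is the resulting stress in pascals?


stress = F / A
stress = 1117 / 6.1000e-05
stress = 1.8311e+07


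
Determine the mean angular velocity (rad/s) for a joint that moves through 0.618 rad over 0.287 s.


omega = delta_theta / delta_t
omega = 0.618 / 0.287
omega = 2.1533


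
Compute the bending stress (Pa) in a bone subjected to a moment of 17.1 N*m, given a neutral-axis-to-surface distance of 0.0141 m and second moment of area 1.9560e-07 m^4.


sigma = M * c / I
sigma = 17.1 * 0.0141 / 1.9560e-07
M * c = 0.2411
sigma = 1.2327e+06


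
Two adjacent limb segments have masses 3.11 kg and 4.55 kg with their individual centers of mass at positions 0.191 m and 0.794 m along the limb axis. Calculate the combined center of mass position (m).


COM = (m1*x1 + m2*x2) / (m1 + m2)
COM = (3.11*0.191 + 4.55*0.794) / (3.11 + 4.55)
Numerator = 4.2067
Denominator = 7.6600
COM = 0.5492


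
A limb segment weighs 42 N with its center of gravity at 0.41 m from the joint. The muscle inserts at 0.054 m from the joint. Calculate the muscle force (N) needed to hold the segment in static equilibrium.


F_muscle = W * d_load / d_muscle
F_muscle = 42 * 0.41 / 0.054
Numerator = 17.2200
F_muscle = 318.8889


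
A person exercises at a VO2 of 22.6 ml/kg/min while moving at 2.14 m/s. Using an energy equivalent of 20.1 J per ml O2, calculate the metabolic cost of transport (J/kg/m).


Power per kg = VO2 * 20.1 / 60
Power per kg = 22.6 * 20.1 / 60 = 7.5710 W/kg
Cost = power_per_kg / speed
Cost = 7.5710 / 2.14
Cost = 3.5379


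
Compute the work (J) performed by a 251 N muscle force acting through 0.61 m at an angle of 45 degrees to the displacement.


W = F * d * cos(theta)
theta = 45 deg = 0.7854 rad
cos(theta) = 0.7071
W = 251 * 0.61 * 0.7071
W = 108.2651


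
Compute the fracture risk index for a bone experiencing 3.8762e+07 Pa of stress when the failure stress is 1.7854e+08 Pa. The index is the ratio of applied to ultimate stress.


FRI = applied / ultimate
FRI = 3.8762e+07 / 1.7854e+08
FRI = 0.2171


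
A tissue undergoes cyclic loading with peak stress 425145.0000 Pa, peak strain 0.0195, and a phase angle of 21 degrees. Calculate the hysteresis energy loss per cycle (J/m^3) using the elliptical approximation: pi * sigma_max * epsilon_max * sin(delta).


E_loss = pi * sigma_max * epsilon_max * sin(delta)
delta = 21 deg = 0.3665 rad
sin(delta) = 0.3584
E_loss = pi * 425145.0000 * 0.0195 * 0.3584
E_loss = 9333.6330


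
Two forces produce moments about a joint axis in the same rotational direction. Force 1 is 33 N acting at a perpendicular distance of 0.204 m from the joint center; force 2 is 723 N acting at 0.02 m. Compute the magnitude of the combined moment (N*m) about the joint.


M = F1 * d1 + F2 * d2
M = 33 * 0.204 + 723 * 0.02
M = 6.7320 + 14.4600
M = 21.1920


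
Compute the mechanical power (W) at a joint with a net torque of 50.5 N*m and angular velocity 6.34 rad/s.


P = M * omega
P = 50.5 * 6.34
P = 320.1700


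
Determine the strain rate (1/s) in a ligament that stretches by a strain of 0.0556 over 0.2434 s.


strain_rate = delta_strain / delta_t
strain_rate = 0.0556 / 0.2434
strain_rate = 0.2284


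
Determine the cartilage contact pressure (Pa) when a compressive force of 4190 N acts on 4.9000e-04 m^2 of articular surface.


P = F / A
P = 4190 / 4.9000e-04
P = 8.5510e+06


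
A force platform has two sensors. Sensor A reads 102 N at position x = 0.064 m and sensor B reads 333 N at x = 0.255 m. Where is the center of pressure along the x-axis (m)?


COP_x = (F1*x1 + F2*x2) / (F1 + F2)
COP_x = (102*0.064 + 333*0.255) / (102 + 333)
Numerator = 91.4430
Denominator = 435
COP_x = 0.2102


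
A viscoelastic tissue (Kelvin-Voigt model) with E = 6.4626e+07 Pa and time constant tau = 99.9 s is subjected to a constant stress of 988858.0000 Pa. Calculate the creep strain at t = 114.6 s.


epsilon(t) = (sigma/E) * (1 - exp(-t/tau))
sigma/E = 988858.0000 / 6.4626e+07 = 0.0153
exp(-t/tau) = exp(-114.6 / 99.9) = 0.3175
epsilon = 0.0153 * (1 - 0.3175)
epsilon = 0.0104


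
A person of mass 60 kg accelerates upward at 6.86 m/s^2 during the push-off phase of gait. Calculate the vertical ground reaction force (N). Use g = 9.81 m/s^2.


GRF = m * (g + a)
GRF = 60 * (9.81 + 6.86)
GRF = 60 * 16.6700
GRF = 1000.2000


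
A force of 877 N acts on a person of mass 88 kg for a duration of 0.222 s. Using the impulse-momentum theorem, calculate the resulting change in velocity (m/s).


J = F * dt = 877 * 0.222 = 194.6940 N*s
delta_v = J / m
delta_v = 194.6940 / 88
delta_v = 2.2124


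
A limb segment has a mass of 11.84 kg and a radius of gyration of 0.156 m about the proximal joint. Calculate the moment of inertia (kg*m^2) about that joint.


I = m * k^2
I = 11.84 * 0.156^2
k^2 = 0.0243
I = 0.2881


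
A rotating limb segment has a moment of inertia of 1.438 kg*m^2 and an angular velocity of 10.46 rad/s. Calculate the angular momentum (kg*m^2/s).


L = I * omega
L = 1.438 * 10.46
L = 15.0415


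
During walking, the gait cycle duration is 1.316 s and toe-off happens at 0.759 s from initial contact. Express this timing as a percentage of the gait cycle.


pct = (event_time / cycle_time) * 100
pct = (0.759 / 1.316) * 100
ratio = 0.5767
pct = 57.6748


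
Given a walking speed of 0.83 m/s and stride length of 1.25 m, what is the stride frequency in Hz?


f = v / stride_length
f = 0.83 / 1.25
f = 0.6640


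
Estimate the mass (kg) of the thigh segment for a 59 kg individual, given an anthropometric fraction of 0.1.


m_segment = body_mass * fraction
m_segment = 59 * 0.1
m_segment = 5.9000


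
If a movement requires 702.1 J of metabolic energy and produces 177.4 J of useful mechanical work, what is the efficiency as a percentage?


eta = (W_mech / E_meta) * 100
eta = (177.4 / 702.1) * 100
ratio = 0.2527
eta = 25.2671


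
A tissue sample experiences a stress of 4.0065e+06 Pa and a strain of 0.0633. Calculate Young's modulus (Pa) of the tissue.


E = stress / strain
E = 4.0065e+06 / 0.0633
E = 6.3294e+07


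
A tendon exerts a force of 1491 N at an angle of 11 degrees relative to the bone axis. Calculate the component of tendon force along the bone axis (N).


F_eff = F_tendon * cos(theta)
theta = 11 deg = 0.1920 rad
cos(theta) = 0.9816
F_eff = 1491 * 0.9816
F_eff = 1463.6061


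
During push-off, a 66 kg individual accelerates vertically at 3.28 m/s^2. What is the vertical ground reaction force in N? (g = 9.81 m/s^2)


GRF = m * (g + a)
GRF = 66 * (9.81 + 3.28)
GRF = 66 * 13.0900
GRF = 863.9400


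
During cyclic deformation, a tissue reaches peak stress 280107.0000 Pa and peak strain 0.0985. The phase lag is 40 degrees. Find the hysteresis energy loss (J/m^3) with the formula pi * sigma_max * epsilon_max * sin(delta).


E_loss = pi * sigma_max * epsilon_max * sin(delta)
delta = 40 deg = 0.6981 rad
sin(delta) = 0.6428
E_loss = pi * 280107.0000 * 0.0985 * 0.6428
E_loss = 55715.6963


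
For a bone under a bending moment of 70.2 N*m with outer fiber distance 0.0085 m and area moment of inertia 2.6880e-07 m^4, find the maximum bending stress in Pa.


sigma = M * c / I
sigma = 70.2 * 0.0085 / 2.6880e-07
M * c = 0.5967
sigma = 2.2199e+06


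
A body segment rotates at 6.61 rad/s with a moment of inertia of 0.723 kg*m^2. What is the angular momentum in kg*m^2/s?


L = I * omega
L = 0.723 * 6.61
L = 4.7790


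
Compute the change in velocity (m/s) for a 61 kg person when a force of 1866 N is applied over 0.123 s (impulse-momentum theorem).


J = F * dt = 1866 * 0.123 = 229.5180 N*s
delta_v = J / m
delta_v = 229.5180 / 61
delta_v = 3.7626


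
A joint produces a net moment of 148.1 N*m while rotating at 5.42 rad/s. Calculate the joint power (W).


P = M * omega
P = 148.1 * 5.42
P = 802.7020


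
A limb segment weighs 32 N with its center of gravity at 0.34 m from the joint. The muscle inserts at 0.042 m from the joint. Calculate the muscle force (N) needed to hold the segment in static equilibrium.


F_muscle = W * d_load / d_muscle
F_muscle = 32 * 0.34 / 0.042
Numerator = 10.8800
F_muscle = 259.0476


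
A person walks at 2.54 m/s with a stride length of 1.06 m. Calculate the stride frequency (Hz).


f = v / stride_length
f = 2.54 / 1.06
f = 2.3962


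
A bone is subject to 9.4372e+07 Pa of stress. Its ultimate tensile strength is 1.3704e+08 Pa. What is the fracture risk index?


FRI = applied / ultimate
FRI = 9.4372e+07 / 1.3704e+08
FRI = 0.6886


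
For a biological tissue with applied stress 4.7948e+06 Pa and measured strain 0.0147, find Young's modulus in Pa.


E = stress / strain
E = 4.7948e+06 / 0.0147
E = 3.2618e+08


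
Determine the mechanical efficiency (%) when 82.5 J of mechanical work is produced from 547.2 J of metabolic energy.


eta = (W_mech / E_meta) * 100
eta = (82.5 / 547.2) * 100
ratio = 0.1508
eta = 15.0768


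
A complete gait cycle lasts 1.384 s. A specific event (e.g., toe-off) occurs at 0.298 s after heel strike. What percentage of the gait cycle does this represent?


pct = (event_time / cycle_time) * 100
pct = (0.298 / 1.384) * 100
ratio = 0.2153
pct = 21.5318


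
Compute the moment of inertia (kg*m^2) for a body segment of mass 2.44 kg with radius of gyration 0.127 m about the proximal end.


I = m * k^2
I = 2.44 * 0.127^2
k^2 = 0.0161
I = 0.0394


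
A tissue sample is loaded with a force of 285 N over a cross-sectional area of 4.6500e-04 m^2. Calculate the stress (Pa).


stress = F / A
stress = 285 / 4.6500e-04
stress = 612903.2258


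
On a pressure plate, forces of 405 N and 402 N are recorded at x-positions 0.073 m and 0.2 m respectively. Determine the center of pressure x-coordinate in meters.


COP_x = (F1*x1 + F2*x2) / (F1 + F2)
COP_x = (405*0.073 + 402*0.2) / (405 + 402)
Numerator = 109.9650
Denominator = 807
COP_x = 0.1363


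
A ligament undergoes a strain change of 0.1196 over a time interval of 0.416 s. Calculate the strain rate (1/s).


strain_rate = delta_strain / delta_t
strain_rate = 0.1196 / 0.416
strain_rate = 0.2875


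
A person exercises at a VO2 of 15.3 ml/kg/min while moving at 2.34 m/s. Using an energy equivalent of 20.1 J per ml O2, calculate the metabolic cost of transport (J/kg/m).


Power per kg = VO2 * 20.1 / 60
Power per kg = 15.3 * 20.1 / 60 = 5.1255 W/kg
Cost = power_per_kg / speed
Cost = 5.1255 / 2.34
Cost = 2.1904


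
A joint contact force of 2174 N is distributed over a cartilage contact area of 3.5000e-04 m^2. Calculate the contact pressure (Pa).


P = F / A
P = 2174 / 3.5000e-04
P = 6.2114e+06


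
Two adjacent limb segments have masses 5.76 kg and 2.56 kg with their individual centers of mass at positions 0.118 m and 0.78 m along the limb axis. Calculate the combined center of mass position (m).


COM = (m1*x1 + m2*x2) / (m1 + m2)
COM = (5.76*0.118 + 2.56*0.78) / (5.76 + 2.56)
Numerator = 2.6765
Denominator = 8.3200
COM = 0.3217


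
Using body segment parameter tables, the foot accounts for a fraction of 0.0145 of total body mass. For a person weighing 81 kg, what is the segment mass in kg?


m_segment = body_mass * fraction
m_segment = 81 * 0.0145
m_segment = 1.1745


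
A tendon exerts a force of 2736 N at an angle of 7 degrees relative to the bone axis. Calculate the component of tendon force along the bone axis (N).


F_eff = F_tendon * cos(theta)
theta = 7 deg = 0.1222 rad
cos(theta) = 0.9925
F_eff = 2736 * 0.9925
F_eff = 2715.6063


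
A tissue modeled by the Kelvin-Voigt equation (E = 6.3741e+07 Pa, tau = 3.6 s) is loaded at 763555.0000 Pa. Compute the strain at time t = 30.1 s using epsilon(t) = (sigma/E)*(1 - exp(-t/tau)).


epsilon(t) = (sigma/E) * (1 - exp(-t/tau))
sigma/E = 763555.0000 / 6.3741e+07 = 0.0120
exp(-t/tau) = exp(-30.1 / 3.6) = 2.3378e-04
epsilon = 0.0120 * (1 - 2.3378e-04)
epsilon = 0.0120


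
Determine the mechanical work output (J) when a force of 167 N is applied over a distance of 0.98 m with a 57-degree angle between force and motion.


W = F * d * cos(theta)
theta = 57 deg = 0.9948 rad
cos(theta) = 0.5446
W = 167 * 0.98 * 0.5446
W = 89.1356


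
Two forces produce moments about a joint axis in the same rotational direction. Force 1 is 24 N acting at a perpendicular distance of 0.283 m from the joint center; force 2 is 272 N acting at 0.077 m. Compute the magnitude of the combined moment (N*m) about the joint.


M = F1 * d1 + F2 * d2
M = 24 * 0.283 + 272 * 0.077
M = 6.7920 + 20.9440
M = 27.7360


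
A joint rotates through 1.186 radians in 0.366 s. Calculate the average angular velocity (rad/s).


omega = delta_theta / delta_t
omega = 1.186 / 0.366
omega = 3.2404


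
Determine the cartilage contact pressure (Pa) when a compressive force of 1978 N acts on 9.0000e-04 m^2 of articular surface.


P = F / A
P = 1978 / 9.0000e-04
P = 2.1978e+06


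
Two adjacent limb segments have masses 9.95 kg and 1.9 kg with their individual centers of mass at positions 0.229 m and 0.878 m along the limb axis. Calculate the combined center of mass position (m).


COM = (m1*x1 + m2*x2) / (m1 + m2)
COM = (9.95*0.229 + 1.9*0.878) / (9.95 + 1.9)
Numerator = 3.9467
Denominator = 11.8500
COM = 0.3331


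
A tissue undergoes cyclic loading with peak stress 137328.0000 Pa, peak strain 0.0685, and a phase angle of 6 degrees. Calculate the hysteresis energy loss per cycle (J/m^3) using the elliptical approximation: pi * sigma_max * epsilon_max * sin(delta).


E_loss = pi * sigma_max * epsilon_max * sin(delta)
delta = 6 deg = 0.1047 rad
sin(delta) = 0.1045
E_loss = pi * 137328.0000 * 0.0685 * 0.1045
E_loss = 3089.1152


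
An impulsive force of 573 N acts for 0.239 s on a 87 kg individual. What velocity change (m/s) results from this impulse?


J = F * dt = 573 * 0.239 = 136.9470 N*s
delta_v = J / m
delta_v = 136.9470 / 87
delta_v = 1.5741


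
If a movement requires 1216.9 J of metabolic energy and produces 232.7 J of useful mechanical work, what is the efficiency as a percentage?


eta = (W_mech / E_meta) * 100
eta = (232.7 / 1216.9) * 100
ratio = 0.1912
eta = 19.1224
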